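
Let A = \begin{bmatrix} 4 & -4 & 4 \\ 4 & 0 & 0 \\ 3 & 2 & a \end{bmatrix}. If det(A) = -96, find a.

-8

Expanding along the column containing a, det(A) is linear in a: det(A) = (16)·a + (32).
Set (16)·a + (32) = -96  ⇒  (16)·a = -128  ⇒  a = -8.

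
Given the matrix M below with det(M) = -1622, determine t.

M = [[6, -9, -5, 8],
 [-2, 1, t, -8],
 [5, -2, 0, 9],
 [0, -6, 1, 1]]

t = 7

Expanding along the row containing t, det(M) is linear in t: det(M) = (-117)·t + (-803).
Set (-117)·t + (-803) = -1622  ⇒  (-117)·t = -819  ⇒  t = 7.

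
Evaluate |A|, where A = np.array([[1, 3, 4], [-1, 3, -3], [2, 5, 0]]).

|A| = -47

Expand along column 3:
  + 4 · |-1 3; 2 5| = 4·(-5 − 6) = -44
  − (-3) · |1 3; 2 5| = −(-3)·(5 − 6) = -3
Sum: (-44) + (-3) = -47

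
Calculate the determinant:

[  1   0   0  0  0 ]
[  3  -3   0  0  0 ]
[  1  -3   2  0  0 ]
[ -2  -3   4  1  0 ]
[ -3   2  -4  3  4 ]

The matrix is lower triangular, so the determinant is the product of the diagonal entries:
det = (1) · (-3) · (2) · (1) · (4) = -24

-24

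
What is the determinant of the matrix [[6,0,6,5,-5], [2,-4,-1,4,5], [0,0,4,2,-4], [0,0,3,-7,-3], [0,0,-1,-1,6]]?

The matrix is block upper-triangular with a 2×2 block and a 3×3 block on the diagonal, so its determinant equals the product of the determinants of the diagonal blocks.
det of the 2×2 block = -24
det of the 3×3 block = -170
det = (-24)·(-170) = 4080

The determinant is 4080.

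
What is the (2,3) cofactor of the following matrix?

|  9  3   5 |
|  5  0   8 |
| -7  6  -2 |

Delete row 2 and column 3; the remaining 2×2 submatrix is [9 3; -7 6].
Its determinant is 9·6 − 3·(-7) = 75.
The cofactor carries sign (−1)^(2+3) = −1, so C_{2,3} = −(75) = -75.

-75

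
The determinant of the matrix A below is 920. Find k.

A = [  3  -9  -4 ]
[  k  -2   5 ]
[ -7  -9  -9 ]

-8

Expanding along the column containing k, det(A) is linear in k: det(A) = (-45)·k + (560).
Set (-45)·k + (560) = 920  ⇒  (-45)·k = 360  ⇒  k = -8.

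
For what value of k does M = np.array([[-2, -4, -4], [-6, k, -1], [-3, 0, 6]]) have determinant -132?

Expanding along the column containing k, det(M) is linear in k: det(M) = (-24)·k + (-156).
Set (-24)·k + (-156) = -132  ⇒  (-24)·k = 24  ⇒  k = -1.

k = -1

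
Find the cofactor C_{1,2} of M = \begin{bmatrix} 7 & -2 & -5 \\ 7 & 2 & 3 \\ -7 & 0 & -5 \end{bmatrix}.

14

Delete row 1 and column 2; the remaining 2×2 submatrix is [7 3; -7 -5].
Its determinant is 7·(-5) − 3·(-7) = -14.
The cofactor carries sign (−1)^(1+2) = −1, so C_{1,2} = −(-14) = 14.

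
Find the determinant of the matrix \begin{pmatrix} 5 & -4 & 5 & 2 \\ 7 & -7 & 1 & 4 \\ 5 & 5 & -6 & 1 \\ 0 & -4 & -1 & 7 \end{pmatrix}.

1998

Expand along row 4 (it has 1 zero):
  + (-4) · M_42   where M_42 = det([5 5 2; 7 1 4; 5 -6 1]) = 96
  − (-1) · M_43   where M_43 = det([5 -4 2; 7 -7 4; 5 5 1]) = -47
  + (7) · M_44   where M_44 = det([5 -4 5; 7 -7 1; 5 5 -6]) = 347
det = (+1)·(-4)·(96) + (-1)·(-1)·(-47) + (+1)·(7)·(347) = 1998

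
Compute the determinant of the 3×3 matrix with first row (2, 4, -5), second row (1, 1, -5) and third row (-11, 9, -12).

The determinant is 234.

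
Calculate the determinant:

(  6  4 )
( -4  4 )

det = 6·4 − 4·(-4) = 24 − (-16) = 40

40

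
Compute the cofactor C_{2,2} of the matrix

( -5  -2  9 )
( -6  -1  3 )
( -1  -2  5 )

Delete row 2 and column 2; the remaining 2×2 submatrix is [-5 9; -1 5].
Its determinant is (-5)·5 − 9·(-1) = -16.
The cofactor carries sign (−1)^(2+2) = +1, so C_{2,2} = +(-16) = -16.

-16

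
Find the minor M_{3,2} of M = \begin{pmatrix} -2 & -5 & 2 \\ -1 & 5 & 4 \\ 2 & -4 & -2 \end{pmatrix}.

-6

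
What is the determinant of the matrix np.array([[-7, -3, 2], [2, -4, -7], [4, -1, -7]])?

-77

Expand along column 1:
  + (-7) · |-4 -7; -1 -7| = (-7)·(28 − 7) = -147
  − 2 · |-3 2; -1 -7| = −2·(21 − (-2)) = -46
  + 4 · |-3 2; -4 -7| = 4·(21 − (-8)) = 116
Sum: (-147) + (-46) + (116) = -77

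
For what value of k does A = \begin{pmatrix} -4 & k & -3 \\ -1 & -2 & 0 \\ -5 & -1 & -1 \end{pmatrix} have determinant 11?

k = 8

Expanding along the column containing k, det(A) is linear in k: det(A) = (-1)·k + (19).
Set (-1)·k + (19) = 11  ⇒  (-1)·k = -8  ⇒  k = 8.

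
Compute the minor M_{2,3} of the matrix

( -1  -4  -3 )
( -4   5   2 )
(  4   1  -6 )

Delete row 2 and column 3; the remaining 2×2 submatrix is [-1 -4; 4 1].
Its determinant is (-1)·1 − (-4)·4 = 15.

15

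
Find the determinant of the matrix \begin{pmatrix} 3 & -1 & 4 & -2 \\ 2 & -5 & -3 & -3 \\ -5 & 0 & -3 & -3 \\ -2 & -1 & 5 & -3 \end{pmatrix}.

-448

Expand along row 3 (it has 1 zero):
  + (-5) · M_31   where M_31 = det([-1 4 -2; -5 -3 -3; -1 5 -3]) = -16
  + (-3) · M_33   where M_33 = det([3 -1 -2; 2 -5 -3; -2 -1 -3]) = 48
  − (-3) · M_34   where M_34 = det([3 -1 4; 2 -5 -3; -2 -1 5]) = -128
det = (+1)·(-5)·(-16) + (+1)·(-3)·(48) + (-1)·(-3)·(-128) = -448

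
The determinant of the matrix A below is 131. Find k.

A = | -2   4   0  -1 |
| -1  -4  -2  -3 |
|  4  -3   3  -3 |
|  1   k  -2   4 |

k = -9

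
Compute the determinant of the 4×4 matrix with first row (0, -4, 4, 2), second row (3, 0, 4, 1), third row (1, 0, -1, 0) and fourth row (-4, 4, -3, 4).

Expand along row 3 (it has 2 zeros):
  + (1) · M_31   where M_31 = det([-4 4 2; 0 4 1; 4 -3 4]) = -92
  + (-1) · M_33   where M_33 = det([0 -4 2; 3 0 1; -4 4 4]) = 88
det = (+1)·(1)·(-92) + (+1)·(-1)·(88) = -180

-180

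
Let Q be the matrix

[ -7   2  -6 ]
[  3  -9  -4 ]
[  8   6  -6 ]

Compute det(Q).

det(Q) = -1114

Expand along row 1:
  + (-7) · |-9 -4; 6 -6| = (-7)·(54 − (-24)) = -546
  − 2 · |3 -4; 8 -6| = −2·(-18 − (-32)) = -28
  + (-6) · |3 -9; 8 6| = (-6)·(18 − (-72)) = -540
Sum: (-546) + (-28) + (-540) = -1114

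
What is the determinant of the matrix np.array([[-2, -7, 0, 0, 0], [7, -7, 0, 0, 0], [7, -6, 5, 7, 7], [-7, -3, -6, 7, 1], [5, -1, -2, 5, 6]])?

19593

The matrix is block lower-triangular with a 2×2 block and a 3×3 block on the diagonal, so its determinant equals the product of the determinants of the diagonal blocks.
det of the 2×2 block = 63
det of the 3×3 block = 311
det = (63)·(311) = 19593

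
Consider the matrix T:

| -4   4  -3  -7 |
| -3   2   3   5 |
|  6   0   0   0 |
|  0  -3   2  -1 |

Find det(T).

Expand along row 3 (it has 3 zeros):
  + (6) · M_31   where M_31 = det([4 -3 -7; 2 3 5; -3 2 -1]) = -104
det = (+1)·(6)·(-104) = -624

-624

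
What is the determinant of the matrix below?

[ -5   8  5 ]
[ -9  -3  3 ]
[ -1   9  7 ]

300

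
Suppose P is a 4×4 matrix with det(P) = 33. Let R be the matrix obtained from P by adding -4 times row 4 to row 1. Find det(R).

The determinant is 33.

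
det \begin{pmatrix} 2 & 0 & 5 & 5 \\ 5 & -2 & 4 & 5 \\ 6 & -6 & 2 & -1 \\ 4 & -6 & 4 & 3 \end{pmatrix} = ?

Expand along row 1 (it has 1 zero):
  + (2) · M_11   where M_11 = det([-2 4 5; -6 2 -1; -6 4 3]) = 16
  + (5) · M_13   where M_13 = det([5 -2 5; 6 -6 -1; 4 -6 3]) = -136
  − (5) · M_14   where M_14 = det([5 -2 4; 6 -6 2; 4 -6 4]) = -76
det = (+1)·(2)·(16) + (+1)·(5)·(-136) + (-1)·(5)·(-76) = -268

-268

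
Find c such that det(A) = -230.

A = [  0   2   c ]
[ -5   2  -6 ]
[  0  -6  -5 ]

-6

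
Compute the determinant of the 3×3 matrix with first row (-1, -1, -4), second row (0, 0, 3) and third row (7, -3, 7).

Expand along row 2:
  − 3 · |-1 -1; 7 -3| = −3·(3 − (-7)) = -30

The determinant is -30.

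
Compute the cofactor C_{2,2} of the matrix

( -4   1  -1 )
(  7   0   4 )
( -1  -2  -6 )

The cofactor is 23.

Delete row 2 and column 2; the remaining 2×2 submatrix is [-4 -1; -1 -6].
Its determinant is (-4)·(-6) − (-1)·(-1) = 23.
The cofactor carries sign (−1)^(2+2) = +1, so C_{2,2} = +(23) = 23.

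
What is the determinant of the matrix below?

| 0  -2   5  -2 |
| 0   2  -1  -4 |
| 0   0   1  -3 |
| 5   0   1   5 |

The determinant is -60.

Expand along column 1 (it has 3 zeros):
  − (5) · M_41   where M_41 = det([-2 5 -2; 2 -1 -4; 0 1 -3]) = 12
det = (-1)·(5)·(12) = -60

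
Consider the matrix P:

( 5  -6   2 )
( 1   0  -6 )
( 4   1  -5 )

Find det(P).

Expand along column 2:
  − (-6) · |1 -6; 4 -5| = −(-6)·(-5 − (-24)) = 114
  − 1 · |5 2; 1 -6| = −1·(-30 − 2) = 32
Sum: (114) + (32) = 146

|P| = 146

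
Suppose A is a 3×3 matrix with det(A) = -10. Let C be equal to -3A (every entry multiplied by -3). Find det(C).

For a 3×3 matrix, det(-3A) = (-3)^3·det(A) = -27·det(A).
det(C) = (-27)·(-10) = 270

det(C) = 270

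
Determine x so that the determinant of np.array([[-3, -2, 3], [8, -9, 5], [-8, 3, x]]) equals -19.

0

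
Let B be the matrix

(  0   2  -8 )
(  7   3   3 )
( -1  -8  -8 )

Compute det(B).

Expand along column 1:
  − 7 · |2 -8; -8 -8| = −7·(-16 − 64) = 560
  + (-1) · |2 -8; 3 3| = (-1)·(6 − (-24)) = -30
Sum: (560) + (-30) = 530

530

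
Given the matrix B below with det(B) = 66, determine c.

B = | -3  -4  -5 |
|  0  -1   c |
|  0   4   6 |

4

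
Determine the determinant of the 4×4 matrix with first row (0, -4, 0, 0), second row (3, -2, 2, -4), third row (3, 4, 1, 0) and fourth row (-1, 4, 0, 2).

-40

Expand along row 1 (it has 3 zeros):
  − (-4) · M_12   where M_12 = det([3 2 -4; 3 1 0; -1 0 2]) = -10
det = (-1)·(-4)·(-10) = -40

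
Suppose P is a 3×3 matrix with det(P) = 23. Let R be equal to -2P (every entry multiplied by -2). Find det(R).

det(R) = -184

For a 3×3 matrix, det(-2P) = (-2)^3·det(P) = -8·det(P).
det(R) = (-8)·(23) = -184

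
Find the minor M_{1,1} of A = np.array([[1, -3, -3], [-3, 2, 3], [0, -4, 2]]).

Delete row 1 and column 1; the remaining 2×2 submatrix is [2 3; -4 2].
Its determinant is 2·2 − 3·(-4) = 16.

16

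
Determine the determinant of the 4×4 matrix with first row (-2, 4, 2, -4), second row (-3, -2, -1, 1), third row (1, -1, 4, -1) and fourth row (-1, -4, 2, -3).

-314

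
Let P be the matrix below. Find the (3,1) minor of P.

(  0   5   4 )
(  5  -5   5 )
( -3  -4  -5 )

Delete row 3 and column 1; the remaining 2×2 submatrix is [5 4; -5 5].
Its determinant is 5·5 − 4·(-5) = 45.

The minor is 45.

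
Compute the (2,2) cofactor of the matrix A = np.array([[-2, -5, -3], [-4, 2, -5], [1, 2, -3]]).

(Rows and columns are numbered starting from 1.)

9

Delete row 2 and column 2; the remaining 2×2 submatrix is [-2 -3; 1 -3].
Its determinant is (-2)·(-3) − (-3)·1 = 9.
The cofactor carries sign (−1)^(2+2) = +1, so C_{2,2} = +(9) = 9.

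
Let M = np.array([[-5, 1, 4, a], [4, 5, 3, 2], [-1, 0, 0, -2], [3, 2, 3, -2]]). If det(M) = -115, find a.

a = -9

Expanding along the column containing a, det(M) is linear in a: det(M) = (-9)·a + (-196).
Set (-9)·a + (-196) = -115  ⇒  (-9)·a = 81  ⇒  a = -9.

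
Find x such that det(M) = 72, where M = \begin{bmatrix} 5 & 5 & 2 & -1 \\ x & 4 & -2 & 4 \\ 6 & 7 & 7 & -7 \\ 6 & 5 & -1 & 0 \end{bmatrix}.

x = 6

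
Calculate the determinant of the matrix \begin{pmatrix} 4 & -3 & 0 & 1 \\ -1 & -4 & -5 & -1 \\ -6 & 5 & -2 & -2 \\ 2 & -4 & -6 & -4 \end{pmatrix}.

The determinant is -160.

Expand along row 1 (it has 1 zero):
  + (4) · M_11   where M_11 = det([-4 -5 -1; 5 -2 -2; -4 -6 -4]) = -86
  − (-3) · M_12   where M_12 = det([-1 -5 -1; -6 -2 -2; 2 -6 -4]) = 104
  − (1) · M_14   where M_14 = det([-1 -4 -5; -6 5 -2; 2 -4 -6]) = 128
det = (+1)·(4)·(-86) + (-1)·(-3)·(104) + (-1)·(1)·(128) = -160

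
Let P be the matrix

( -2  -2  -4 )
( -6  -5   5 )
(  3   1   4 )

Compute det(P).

Expand along column 1:
  + (-2) · |-5 5; 1 4| = (-2)·(-20 − 5) = 50
  − (-6) · |-2 -4; 1 4| = −(-6)·(-8 − (-4)) = -24
  + 3 · |-2 -4; -5 5| = 3·(-10 − 20) = -90
Sum: (50) + (-24) + (-90) = -64

-64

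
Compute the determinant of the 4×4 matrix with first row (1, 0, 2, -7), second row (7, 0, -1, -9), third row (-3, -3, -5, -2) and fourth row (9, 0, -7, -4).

345

Expand along column 2 (it has 3 zeros):
  − (-3) · M_32   where M_32 = det([1 2 -7; 7 -1 -9; 9 -7 -4]) = 115
det = (-1)·(-3)·(115) = 345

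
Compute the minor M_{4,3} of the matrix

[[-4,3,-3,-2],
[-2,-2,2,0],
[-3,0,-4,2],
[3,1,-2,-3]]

40

Delete row 4 and column 3; the remaining 3×3 submatrix is [-4 3 -2; -2 -2 0; -3 0 2].
Its determinant is 40.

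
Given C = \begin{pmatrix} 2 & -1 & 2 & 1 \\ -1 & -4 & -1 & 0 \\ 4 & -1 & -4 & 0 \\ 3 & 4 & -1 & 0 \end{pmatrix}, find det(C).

Expand along column 4 (it has 3 zeros):
  − (1) · M_14   where M_14 = det([-1 -4 -1; 4 -1 -4; 3 4 -1]) = -4
det = (-1)·(1)·(-4) = 4

4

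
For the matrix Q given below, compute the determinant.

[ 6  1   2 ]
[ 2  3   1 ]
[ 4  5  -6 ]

-126

Expand along column 1:
  + 6 · |3 1; 5 -6| = 6·(-18 − 5) = -138
  − 2 · |1 2; 5 -6| = −2·(-6 − 10) = 32
  + 4 · |1 2; 3 1| = 4·(1 − 6) = -20
Sum: (-138) + (32) + (-20) = -126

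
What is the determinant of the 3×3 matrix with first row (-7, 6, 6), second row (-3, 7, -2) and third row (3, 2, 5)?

-381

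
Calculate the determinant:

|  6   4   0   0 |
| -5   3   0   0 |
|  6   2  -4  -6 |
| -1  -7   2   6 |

The matrix is block lower-triangular with a 2×2 block and a 2×2 block on the diagonal, so its determinant equals the product of the determinants of the diagonal blocks.
det of the 2×2 block = 38
det of the 2×2 block = -12
det = (38)·(-12) = -456

-456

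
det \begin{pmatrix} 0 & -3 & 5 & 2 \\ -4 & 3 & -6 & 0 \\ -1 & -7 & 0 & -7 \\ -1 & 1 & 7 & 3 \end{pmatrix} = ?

Expand along row 1 (it has 1 zero):
  − (-3) · M_12   where M_12 = det([-4 -6 0; -1 0 -7; -1 7 3]) = -256
  + (5) · M_13   where M_13 = det([-4 3 0; -1 -7 -7; -1 1 3]) = 86
  − (2) · M_14   where M_14 = det([-4 3 -6; -1 -7 0; -1 1 7]) = 265
det = (-1)·(-3)·(-256) + (+1)·(5)·(86) + (-1)·(2)·(265) = -868

The determinant is -868.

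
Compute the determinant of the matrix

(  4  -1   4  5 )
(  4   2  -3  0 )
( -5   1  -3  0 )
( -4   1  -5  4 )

Expand along column 4 (it has 2 zeros):
  − (5) · M_14   where M_14 = det([4 2 -3; -5 1 -3; -4 1 -5]) = -31
  + (4) · M_44   where M_44 = det([4 -1 4; 4 2 -3; -5 1 -3]) = 17
det = (-1)·(5)·(-31) + (+1)·(4)·(17) = 223

223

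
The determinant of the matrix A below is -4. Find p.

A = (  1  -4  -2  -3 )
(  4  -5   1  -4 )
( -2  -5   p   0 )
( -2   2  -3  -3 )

-5

Expanding along the column containing p, det(A) is linear in p: det(A) = (-51)·p + (-259).
Set (-51)·p + (-259) = -4  ⇒  (-51)·p = 255  ⇒  p = -5.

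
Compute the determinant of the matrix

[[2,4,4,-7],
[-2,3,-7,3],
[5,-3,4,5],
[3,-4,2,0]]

The determinant is 973.

Expand along row 4 (it has 1 zero):
  − (3) · M_41   where M_41 = det([4 4 -7; 3 -7 3; -3 4 5]) = -221
  + (-4) · M_42   where M_42 = det([2 4 -7; -2 -7 3; 5 4 5]) = -183
  − (2) · M_43   where M_43 = det([2 4 -7; -2 3 3; 5 -3 5]) = 211
det = (-1)·(3)·(-221) + (+1)·(-4)·(-183) + (-1)·(2)·(211) = 973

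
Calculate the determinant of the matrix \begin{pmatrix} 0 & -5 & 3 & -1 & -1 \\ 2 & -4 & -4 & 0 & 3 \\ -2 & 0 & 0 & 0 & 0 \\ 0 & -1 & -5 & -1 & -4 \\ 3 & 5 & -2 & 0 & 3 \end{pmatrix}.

648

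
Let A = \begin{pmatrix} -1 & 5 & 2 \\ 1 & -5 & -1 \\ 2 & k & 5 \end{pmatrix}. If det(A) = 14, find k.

4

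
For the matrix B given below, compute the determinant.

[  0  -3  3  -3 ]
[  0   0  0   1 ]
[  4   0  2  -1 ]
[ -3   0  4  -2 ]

66

Expand along row 2 (it has 3 zeros):
  + (1) · M_24   where M_24 = det([0 -3 3; 4 0 2; -3 0 4]) = 66
det = (+1)·(1)·(66) = 66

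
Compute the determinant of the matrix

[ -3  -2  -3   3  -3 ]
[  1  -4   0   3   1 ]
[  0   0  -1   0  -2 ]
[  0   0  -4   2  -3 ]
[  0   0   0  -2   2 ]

The matrix is block upper-triangular with a 2×2 block and a 3×3 block on the diagonal, so its determinant equals the product of the determinants of the diagonal blocks.
det of the 2×2 block = 14
det of the 3×3 block = -14
det = (14)·(-14) = -196

-196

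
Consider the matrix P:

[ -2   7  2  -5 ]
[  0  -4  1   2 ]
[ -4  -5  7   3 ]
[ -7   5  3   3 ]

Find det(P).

|P| = 98

Expand along row 2 (it has 1 zero):
  + (-4) · M_22   where M_22 = det([-2 2 -5; -4 7 3; -7 3 3]) = -227
  − (1) · M_23   where M_23 = det([-2 7 -5; -4 -5 3; -7 5 3]) = 272
  + (2) · M_24   where M_24 = det([-2 7 2; -4 -5 7; -7 5 3]) = -269
det = (+1)·(-4)·(-227) + (-1)·(1)·(272) + (+1)·(2)·(-269) = 98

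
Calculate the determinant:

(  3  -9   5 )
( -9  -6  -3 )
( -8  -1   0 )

-420

Expand along column 3:
  + 5 · |-9 -6; -8 -1| = 5·(9 − 48) = -195
  − (-3) · |3 -9; -8 -1| = −(-3)·(-3 − 72) = -225
Sum: (-195) + (-225) = -420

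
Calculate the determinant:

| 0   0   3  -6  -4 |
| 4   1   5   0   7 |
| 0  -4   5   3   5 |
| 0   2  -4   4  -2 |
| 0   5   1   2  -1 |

Expand along column 1 (it has 4 zeros):
  − (4) · M_21   where M_21 = det([0 3 -6 -4; -4 5 3 5; 2 -4 4 -2; 5 1 2 -1]) = 812
det = (-1)·(4)·(812) = -3248

-3248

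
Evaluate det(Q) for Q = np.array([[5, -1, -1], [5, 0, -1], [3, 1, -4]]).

Expand along row 2:
  − 5 · |-1 -1; 1 -4| = −5·(4 − (-1)) = -25
  − (-1) · |5 -1; 3 1| = −(-1)·(5 − (-3)) = 8
Sum: (-25) + (8) = -17

-17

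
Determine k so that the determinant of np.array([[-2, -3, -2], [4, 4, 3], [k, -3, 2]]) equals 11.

3

Expanding along the column containing k, det(B) is linear in k: det(B) = (-1)·k + (14).
Set (-1)·k + (14) = 11  ⇒  (-1)·k = -3  ⇒  k = 3.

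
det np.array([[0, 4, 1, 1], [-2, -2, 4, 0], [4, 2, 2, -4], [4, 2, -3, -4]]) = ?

The determinant is -140.

Expand along row 1 (it has 1 zero):
  − (4) · M_12   where M_12 = det([-2 4 0; 4 2 -4; 4 -3 -4]) = 40
  + (1) · M_13   where M_13 = det([-2 -2 0; 4 2 -4; 4 2 -4]) = 0
  − (1) · M_14   where M_14 = det([-2 -2 4; 4 2 2; 4 2 -3]) = -20
det = (-1)·(4)·(40) + (+1)·(1)·(0) + (-1)·(1)·(-20) = -140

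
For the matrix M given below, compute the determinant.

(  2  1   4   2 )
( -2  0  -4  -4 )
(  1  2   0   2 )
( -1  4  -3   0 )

det(M) = -32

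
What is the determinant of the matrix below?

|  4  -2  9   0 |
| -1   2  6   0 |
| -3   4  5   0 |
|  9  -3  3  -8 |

Expand along column 4 (it has 3 zeros):
  + (-8) · M_44   where M_44 = det([4 -2 9; -1 2 6; -3 4 5]) = -12
det = (+1)·(-8)·(-12) = 96

The determinant is 96.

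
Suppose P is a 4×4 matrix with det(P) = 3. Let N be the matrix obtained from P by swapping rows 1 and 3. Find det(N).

-3

Swapping two rows multiplies the determinant by −1.
det(N) = (-1)·(3) = -3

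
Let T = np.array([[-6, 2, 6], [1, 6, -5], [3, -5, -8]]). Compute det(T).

Expand along row 1:
  + (-6) · |6 -5; -5 -8| = (-6)·(-48 − 25) = 438
  − 2 · |1 -5; 3 -8| = −2·(-8 − (-15)) = -14
  + 6 · |1 6; 3 -5| = 6·(-5 − 18) = -138
Sum: (438) + (-14) + (-138) = 286

det(T) = 286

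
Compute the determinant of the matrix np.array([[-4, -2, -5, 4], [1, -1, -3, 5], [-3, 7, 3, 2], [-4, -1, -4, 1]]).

259

Expand along row 1:
  + (-4) · M_11   where M_11 = det([-1 -3 5; 7 3 2; -1 -4 1]) = -109
  − (-2) · M_12   where M_12 = det([1 -3 5; -3 3 2; -4 -4 1]) = 146
  + (-5) · M_13   where M_13 = det([1 -1 5; -3 7 2; -4 -1 1]) = 169
  − (4) · M_14   where M_14 = det([1 -1 -3; -3 7 3; -4 -1 -4]) = -94
det = (+1)·(-4)·(-109) + (-1)·(-2)·(146) + (+1)·(-5)·(169) + (-1)·(4)·(-94) = 259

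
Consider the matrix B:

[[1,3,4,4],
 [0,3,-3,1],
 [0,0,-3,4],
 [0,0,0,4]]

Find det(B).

det(B) = -36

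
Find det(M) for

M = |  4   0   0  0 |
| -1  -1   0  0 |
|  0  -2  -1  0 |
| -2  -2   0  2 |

M is lower triangular, so det(M) is the product of the diagonal entries:
det = (4) · (-1) · (-1) · (2) = 8

det(M) = 8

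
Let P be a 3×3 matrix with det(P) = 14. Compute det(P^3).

2744

det(P^3) = (det P)^3 = (14)^3 = 2744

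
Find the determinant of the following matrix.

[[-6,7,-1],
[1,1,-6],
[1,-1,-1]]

The determinant is 9.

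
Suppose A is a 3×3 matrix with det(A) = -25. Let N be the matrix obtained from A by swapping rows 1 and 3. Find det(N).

Swapping two rows multiplies the determinant by −1.
det(N) = (-1)·(-25) = 25

25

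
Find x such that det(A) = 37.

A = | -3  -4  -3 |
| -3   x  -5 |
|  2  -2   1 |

-1

Expanding along the row containing x, det(A) is linear in x: det(A) = (3)·x + (40).
Set (3)·x + (40) = 37  ⇒  (3)·x = -3  ⇒  x = -1.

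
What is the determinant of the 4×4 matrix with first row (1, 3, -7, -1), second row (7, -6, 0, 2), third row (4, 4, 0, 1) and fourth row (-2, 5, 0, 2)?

Expand along column 3 (it has 3 zeros):
  + (-7) · M_13   where M_13 = det([7 -6 2; 4 4 1; -2 5 2]) = 137
det = (+1)·(-7)·(137) = -959

-959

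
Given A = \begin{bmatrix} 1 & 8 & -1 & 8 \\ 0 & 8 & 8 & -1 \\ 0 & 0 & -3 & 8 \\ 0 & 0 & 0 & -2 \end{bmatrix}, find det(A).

|A| = 48

A is upper triangular, so det(A) is the product of the diagonal entries:
det = (1) · (8) · (-3) · (-2) = 48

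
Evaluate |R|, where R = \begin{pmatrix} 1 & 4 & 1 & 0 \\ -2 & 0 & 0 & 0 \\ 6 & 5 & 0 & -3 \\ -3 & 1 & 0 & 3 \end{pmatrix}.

|R| = -36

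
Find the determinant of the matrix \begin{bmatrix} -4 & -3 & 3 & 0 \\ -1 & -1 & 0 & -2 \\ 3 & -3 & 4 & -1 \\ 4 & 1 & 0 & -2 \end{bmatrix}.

-61

Expand along column 3 (it has 2 zeros):
  + (3) · M_13   where M_13 = det([-1 -1 -2; 3 -3 -1; 4 1 -2]) = -39
  + (4) · M_33   where M_33 = det([-4 -3 0; -1 -1 -2; 4 1 -2]) = 14
det = (+1)·(3)·(-39) + (+1)·(4)·(14) = -61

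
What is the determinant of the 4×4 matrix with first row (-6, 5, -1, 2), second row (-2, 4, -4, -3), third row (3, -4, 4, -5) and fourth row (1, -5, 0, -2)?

Expand along row 4 (it has 1 zero):
  − (1) · M_41   where M_41 = det([5 -1 2; 4 -4 -3; -4 4 -5]) = 128
  + (-5) · M_42   where M_42 = det([-6 -1 2; -2 -4 -3; 3 4 -5]) = -165
  + (-2) · M_44   where M_44 = det([-6 5 -1; -2 4 -4; 3 -4 4]) = -16
det = (-1)·(1)·(128) + (+1)·(-5)·(-165) + (+1)·(-2)·(-16) = 729

729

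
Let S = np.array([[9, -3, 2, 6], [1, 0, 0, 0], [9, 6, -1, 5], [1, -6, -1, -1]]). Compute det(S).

Expand along row 2 (it has 3 zeros):
  − (1) · M_21   where M_21 = det([-3 2 6; 6 -1 5; -6 -1 -1]) = -138
det = (-1)·(1)·(-138) = 138

|S| = 138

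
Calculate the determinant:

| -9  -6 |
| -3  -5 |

det = (-9)·(-5) − (-6)·(-3) = 45 − 18 = 27

27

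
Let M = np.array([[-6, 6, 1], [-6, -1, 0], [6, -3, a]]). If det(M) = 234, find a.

5

Expanding along the column containing a, det(M) is linear in a: det(M) = (42)·a + (24).
Set (42)·a + (24) = 234  ⇒  (42)·a = 210  ⇒  a = 5.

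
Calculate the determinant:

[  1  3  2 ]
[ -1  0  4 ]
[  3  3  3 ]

Expand along column 2:
  − 3 · |-1 4; 3 3| = −3·(-3 − 12) = 45
  − 3 · |1 2; -1 4| = −3·(4 − (-2)) = -18
Sum: (45) + (-18) = 27

27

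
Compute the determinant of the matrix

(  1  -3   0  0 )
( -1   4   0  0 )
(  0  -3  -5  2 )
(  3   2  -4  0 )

The matrix is block lower-triangular with a 2×2 block and a 2×2 block on the diagonal, so its determinant equals the product of the determinants of the diagonal blocks.
det of the 2×2 block = 1
det of the 2×2 block = 8
det = (1)·(8) = 8

The determinant is 8.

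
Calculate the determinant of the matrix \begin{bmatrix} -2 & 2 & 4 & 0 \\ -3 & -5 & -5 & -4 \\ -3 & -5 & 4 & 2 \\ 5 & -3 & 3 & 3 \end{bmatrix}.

-696

Expand along row 1 (it has 1 zero):
  + (-2) · M_11   where M_11 = det([-5 -5 -4; -5 4 2; -3 3 3]) = -63
  − (2) · M_12   where M_12 = det([-3 -5 -4; -3 4 2; 5 3 3]) = 3
  + (4) · M_13   where M_13 = det([-3 -5 -4; -3 -5 2; 5 -3 3]) = -204
det = (+1)·(-2)·(-63) + (-1)·(2)·(3) + (+1)·(4)·(-204) = -696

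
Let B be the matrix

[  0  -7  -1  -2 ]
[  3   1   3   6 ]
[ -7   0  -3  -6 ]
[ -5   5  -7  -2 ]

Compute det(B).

Expand along row 1 (it has 1 zero):
  − (-7) · M_12   where M_12 = det([3 3 6; -7 -3 -6; -5 -7 -2]) = 144
  + (-1) · M_13   where M_13 = det([3 1 6; -7 0 -6; -5 5 -2]) = -104
  − (-2) · M_14   where M_14 = det([3 1 3; -7 0 -3; -5 5 -7]) = -94
det = (-1)·(-7)·(144) + (+1)·(-1)·(-104) + (-1)·(-2)·(-94) = 924

924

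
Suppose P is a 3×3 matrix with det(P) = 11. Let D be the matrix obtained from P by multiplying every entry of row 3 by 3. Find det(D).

det(D) = 33

Scaling one row by 3 multiplies the determinant by 3.
det(D) = (3)·(11) = 33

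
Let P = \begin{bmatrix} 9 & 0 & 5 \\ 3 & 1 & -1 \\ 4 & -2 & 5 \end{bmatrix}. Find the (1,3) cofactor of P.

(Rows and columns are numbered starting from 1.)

-10

Delete row 1 and column 3; the remaining 2×2 submatrix is [3 1; 4 -2].
Its determinant is 3·(-2) − 1·4 = -10.
The cofactor carries sign (−1)^(1+3) = +1, so C_{1,3} = +(-10) = -10.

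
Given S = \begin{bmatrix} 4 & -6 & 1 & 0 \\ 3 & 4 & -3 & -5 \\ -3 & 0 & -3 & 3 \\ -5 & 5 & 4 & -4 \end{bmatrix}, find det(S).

|S| = 738

Expand along row 1 (it has 1 zero):
  + (4) · M_11   where M_11 = det([4 -3 -5; 0 -3 3; 5 4 -4]) = -120
  − (-6) · M_12   where M_12 = det([3 -3 -5; -3 -3 3; -5 4 -4]) = 216
  + (1) · M_13   where M_13 = det([3 4 -5; -3 0 3; -5 5 -4]) = -78
det = (+1)·(4)·(-120) + (-1)·(-6)·(216) + (+1)·(1)·(-78) = 738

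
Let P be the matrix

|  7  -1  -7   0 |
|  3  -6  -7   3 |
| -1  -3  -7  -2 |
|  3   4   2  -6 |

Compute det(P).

|P| = -1072

Expand along row 1 (it has 1 zero):
  + (7) · M_11   where M_11 = det([-6 -7 3; -3 -7 -2; 4 2 -6]) = -28
  − (-1) · M_12   where M_12 = det([3 -7 3; -1 -7 -2; 3 2 -6]) = 279
  + (-7) · M_13   where M_13 = det([3 -6 3; -1 -3 -2; 3 4 -6]) = 165
det = (+1)·(7)·(-28) + (-1)·(-1)·(279) + (+1)·(-7)·(165) = -1072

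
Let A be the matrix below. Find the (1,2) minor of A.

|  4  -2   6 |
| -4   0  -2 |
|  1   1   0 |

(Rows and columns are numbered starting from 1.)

Delete row 1 and column 2; the remaining 2×2 submatrix is [-4 -2; 1 0].
Its determinant is (-4)·0 − (-2)·1 = 2.

2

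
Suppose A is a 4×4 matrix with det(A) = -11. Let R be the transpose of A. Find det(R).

-11

det(Aᵀ) = det(A).
det(R) = (1)·(-11) = -11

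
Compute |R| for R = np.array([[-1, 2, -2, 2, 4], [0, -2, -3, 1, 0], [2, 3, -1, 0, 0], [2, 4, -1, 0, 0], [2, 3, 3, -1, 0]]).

-8

Expand along column 5 (it has 4 zeros):
  + (4) · M_15   where M_15 = det([0 -2 -3 1; 2 3 -1 0; 2 4 -1 0; 2 3 3 -1]) = -2
det = (+1)·(4)·(-2) = -8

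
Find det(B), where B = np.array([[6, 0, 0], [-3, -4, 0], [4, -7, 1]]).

-24

B is lower triangular, so det(B) is the product of the diagonal entries:
det = (6) · (-4) · (1) = -24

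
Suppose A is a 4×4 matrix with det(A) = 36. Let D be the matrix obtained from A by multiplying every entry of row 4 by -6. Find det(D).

Scaling one row by -6 multiplies the determinant by -6.
det(D) = (-6)·(36) = -216

-216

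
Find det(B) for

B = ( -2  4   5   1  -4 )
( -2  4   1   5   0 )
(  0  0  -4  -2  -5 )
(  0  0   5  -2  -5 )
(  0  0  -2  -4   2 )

B is block upper-triangular with a 2×2 block and a 3×3 block on the diagonal, so its determinant equals the product of the determinants of the diagonal blocks.
det of the 2×2 block = 0
det of the 3×3 block = 216
det = (0)·(216) = 0

det(B) = 0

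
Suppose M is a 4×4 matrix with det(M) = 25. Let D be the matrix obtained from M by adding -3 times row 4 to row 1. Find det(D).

|D| = 25

Adding a multiple of one row to another leaves the determinant unchanged.
det(D) = (1)·(25) = 25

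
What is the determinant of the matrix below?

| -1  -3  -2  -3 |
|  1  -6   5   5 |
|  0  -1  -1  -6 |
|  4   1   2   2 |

-392

Expand along row 3 (it has 1 zero):
  − (-1) · M_32   where M_32 = det([-1 -2 -3; 1 5 5; 4 2 2]) = 18
  + (-1) · M_33   where M_33 = det([-1 -3 -3; 1 -6 5; 4 1 2]) = -112
  − (-6) · M_34   where M_34 = det([-1 -3 -2; 1 -6 5; 4 1 2]) = -87
det = (-1)·(-1)·(18) + (+1)·(-1)·(-112) + (-1)·(-6)·(-87) = -392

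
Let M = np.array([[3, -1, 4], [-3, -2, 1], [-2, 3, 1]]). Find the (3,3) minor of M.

-9

Delete row 3 and column 3; the remaining 2×2 submatrix is [3 -1; -3 -2].
Its determinant is 3·(-2) − (-1)·(-3) = -9.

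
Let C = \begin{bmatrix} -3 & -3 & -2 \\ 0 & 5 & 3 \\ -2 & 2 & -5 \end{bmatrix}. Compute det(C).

91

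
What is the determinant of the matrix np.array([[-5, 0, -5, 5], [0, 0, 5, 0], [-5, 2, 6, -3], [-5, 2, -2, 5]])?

Expand along row 2 (it has 3 zeros):
  − (5) · M_23   where M_23 = det([-5 0 5; -5 2 -3; -5 2 5]) = -80
det = (-1)·(5)·(-80) = 400

400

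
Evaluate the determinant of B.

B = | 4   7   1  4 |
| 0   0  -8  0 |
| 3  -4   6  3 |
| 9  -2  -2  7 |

Expand along row 2 (it has 3 zeros):
  − (-8) · M_23   where M_23 = det([4 7 4; 3 -4 3; 9 -2 7]) = 74
det = (-1)·(-8)·(74) = 592

592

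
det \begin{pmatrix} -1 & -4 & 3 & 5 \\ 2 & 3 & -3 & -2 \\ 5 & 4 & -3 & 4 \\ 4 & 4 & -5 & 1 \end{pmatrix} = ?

25

Expand along row 1:
  + (-1) · M_11   where M_11 = det([3 -3 -2; 4 -3 4; 4 -5 1]) = 31
  − (-4) · M_12   where M_12 = det([2 -3 -2; 5 -3 4; 4 -5 1]) = 27
  + (3) · M_13   where M_13 = det([2 3 -2; 5 4 4; 4 4 1]) = 1
  − (5) · M_14   where M_14 = det([2 3 -3; 5 4 -3; 4 4 -5]) = 11
det = (+1)·(-1)·(31) + (-1)·(-4)·(27) + (+1)·(3)·(1) + (-1)·(5)·(11) = 25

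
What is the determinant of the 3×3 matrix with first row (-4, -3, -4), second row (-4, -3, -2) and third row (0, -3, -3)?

-24

Expand along row 3:
  − (-3) · |-4 -4; -4 -2| = −(-3)·(8 − 16) = -24
  + (-3) · |-4 -3; -4 -3| = (-3)·(12 − 12) = 0
Sum: (-24) + (0) = -24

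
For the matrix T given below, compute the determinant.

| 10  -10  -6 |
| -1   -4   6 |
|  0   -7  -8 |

|T| = 778

Expand along row 3:
  − (-7) · |10 -6; -1 6| = −(-7)·(60 − 6) = 378
  + (-8) · |10 -10; -1 -4| = (-8)·(-40 − 10) = 400
Sum: (378) + (400) = 778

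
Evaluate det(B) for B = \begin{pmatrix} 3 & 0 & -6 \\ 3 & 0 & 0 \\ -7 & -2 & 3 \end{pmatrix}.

The determinant is 36.

Expand along row 2:
  − 3 · |0 -6; -2 3| = −3·(0 − 12) = 36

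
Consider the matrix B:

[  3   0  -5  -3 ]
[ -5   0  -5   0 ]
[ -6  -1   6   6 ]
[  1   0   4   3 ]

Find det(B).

Expand along column 2 (it has 3 zeros):
  − (-1) · M_32   where M_32 = det([3 -5 -3; -5 -5 0; 1 4 3]) = -75
det = (-1)·(-1)·(-75) = -75

-75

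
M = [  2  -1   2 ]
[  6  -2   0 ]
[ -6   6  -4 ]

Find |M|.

Expand along row 2:
  − 6 · |-1 2; 6 -4| = −6·(4 − 12) = 48
  + (-2) · |2 2; -6 -4| = (-2)·(-8 − (-12)) = -8
Sum: (48) + (-8) = 40

40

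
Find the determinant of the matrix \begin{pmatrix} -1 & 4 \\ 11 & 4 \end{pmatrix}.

det = (-1)·4 − 4·11 = -4 − 44 = -48

-48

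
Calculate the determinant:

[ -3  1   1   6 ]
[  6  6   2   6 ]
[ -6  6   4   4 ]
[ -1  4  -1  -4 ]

Expand along row 1:
  + (-3) · M_11   where M_11 = det([6 2 6; 6 4 4; 4 -1 -4]) = -124
  − (1) · M_12   where M_12 = det([6 2 6; -6 4 4; -1 -1 -4]) = -68
  + (1) · M_13   where M_13 = det([6 6 6; -6 6 4; -1 4 -4]) = -516
  − (6) · M_14   where M_14 = det([6 6 2; -6 6 4; -1 4 -1]) = -228
det = (+1)·(-3)·(-124) + (-1)·(1)·(-68) + (+1)·(1)·(-516) + (-1)·(6)·(-228) = 1292

1292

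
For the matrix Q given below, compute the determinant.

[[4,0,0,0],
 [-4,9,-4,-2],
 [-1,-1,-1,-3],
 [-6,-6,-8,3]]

Expand along row 1 (it has 3 zeros):
  + (4) · M_11   where M_11 = det([9 -4 -2; -1 -1 -3; -6 -8 3]) = -331
det = (+1)·(4)·(-331) = -1324

-1324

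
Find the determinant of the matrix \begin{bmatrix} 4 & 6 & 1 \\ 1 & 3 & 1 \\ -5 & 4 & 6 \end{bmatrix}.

9

Expand along column 1:
  + 4 · |3 1; 4 6| = 4·(18 − 4) = 56
  − 1 · |6 1; 4 6| = −1·(36 − 4) = -32
  + (-5) · |6 1; 3 1| = (-5)·(6 − 3) = -15
Sum: (56) + (-32) + (-15) = 9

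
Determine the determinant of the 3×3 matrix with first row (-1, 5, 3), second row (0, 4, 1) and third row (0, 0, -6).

The matrix is upper triangular, so the determinant is the product of the diagonal entries:
det = (-1) · (4) · (-6) = 24

24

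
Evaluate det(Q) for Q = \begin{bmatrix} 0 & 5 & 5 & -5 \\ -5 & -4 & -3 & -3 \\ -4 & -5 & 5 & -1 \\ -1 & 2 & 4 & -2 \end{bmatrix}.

det(Q) = 340

Expand along row 1 (it has 1 zero):
  − (5) · M_12   where M_12 = det([-5 -3 -3; -4 5 -1; -1 4 -2]) = 84
  + (5) · M_13   where M_13 = det([-5 -4 -3; -4 -5 -1; -1 2 -2]) = 7
  − (-5) · M_14   where M_14 = det([-5 -4 -3; -4 -5 5; -1 2 4]) = 145
det = (-1)·(5)·(84) + (+1)·(5)·(7) + (-1)·(-5)·(145) = 340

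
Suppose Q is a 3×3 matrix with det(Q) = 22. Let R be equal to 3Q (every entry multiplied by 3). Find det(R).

The determinant is 594.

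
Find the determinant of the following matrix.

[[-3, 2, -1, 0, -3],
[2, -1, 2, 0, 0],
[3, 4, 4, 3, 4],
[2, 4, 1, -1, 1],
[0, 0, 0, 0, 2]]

-168

Expand along row 5 (it has 4 zeros):
  + (2) · M_55   where M_55 = det([-3 2 -1 0; 2 -1 2 0; 3 4 4 3; 2 4 1 -1]) = -84
det = (+1)·(2)·(-84) = -168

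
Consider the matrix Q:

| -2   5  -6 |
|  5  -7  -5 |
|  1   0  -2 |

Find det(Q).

|Q| = -45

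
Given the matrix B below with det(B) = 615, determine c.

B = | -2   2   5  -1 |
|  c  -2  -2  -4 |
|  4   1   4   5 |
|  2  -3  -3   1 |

Expanding along the column containing c, det(B) is linear in c: det(B) = (51)·c + (156).
Set (51)·c + (156) = 615  ⇒  (51)·c = 459  ⇒  c = 9.

9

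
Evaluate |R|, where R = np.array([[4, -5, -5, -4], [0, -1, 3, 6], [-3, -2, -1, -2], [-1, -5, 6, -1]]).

Expand along row 2 (it has 1 zero):
  + (-1) · M_22   where M_22 = det([4 -5 -4; -3 -1 -2; -1 6 -1]) = 133
  − (3) · M_23   where M_23 = det([4 -5 -4; -3 -2 -2; -1 -5 -1]) = -79
  + (6) · M_24   where M_24 = det([4 -5 -5; -3 -2 -1; -1 -5 6]) = -228
det = (+1)·(-1)·(133) + (-1)·(3)·(-79) + (+1)·(6)·(-228) = -1264

The determinant is -1264.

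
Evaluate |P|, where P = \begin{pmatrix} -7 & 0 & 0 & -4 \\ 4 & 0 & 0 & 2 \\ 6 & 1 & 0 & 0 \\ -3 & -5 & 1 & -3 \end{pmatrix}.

2

Expand along column 3 (it has 3 zeros):
  − (1) · M_43   where M_43 = det([-7 0 -4; 4 0 2; 6 1 0]) = -2
det = (-1)·(1)·(-2) = 2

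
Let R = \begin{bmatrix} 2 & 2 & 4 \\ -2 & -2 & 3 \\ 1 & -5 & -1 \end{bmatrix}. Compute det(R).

84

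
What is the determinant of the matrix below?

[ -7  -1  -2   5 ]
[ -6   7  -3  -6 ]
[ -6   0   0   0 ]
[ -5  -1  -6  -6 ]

1818

Expand along row 3 (it has 3 zeros):
  + (-6) · M_31   where M_31 = det([-1 -2 5; 7 -3 -6; -1 -6 -6]) = -303
det = (+1)·(-6)·(-303) = 1818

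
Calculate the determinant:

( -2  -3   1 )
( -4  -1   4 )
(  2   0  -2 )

-2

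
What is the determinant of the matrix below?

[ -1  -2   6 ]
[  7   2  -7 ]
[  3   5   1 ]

The determinant is 193.

Expand along row 1:
  + (-1) · |2 -7; 5 1| = (-1)·(2 − (-35)) = -37
  − (-2) · |7 -7; 3 1| = −(-2)·(7 − (-21)) = 56
  + 6 · |7 2; 3 5| = 6·(35 − 6) = 174
Sum: (-37) + (56) + (174) = 193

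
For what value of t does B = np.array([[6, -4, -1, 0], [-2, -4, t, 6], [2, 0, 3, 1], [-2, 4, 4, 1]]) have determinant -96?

Expanding along the column containing t, det(B) is linear in t: det(B) = (8)·t + (-136).
Set (8)·t + (-136) = -96  ⇒  (8)·t = 40  ⇒  t = 5.

5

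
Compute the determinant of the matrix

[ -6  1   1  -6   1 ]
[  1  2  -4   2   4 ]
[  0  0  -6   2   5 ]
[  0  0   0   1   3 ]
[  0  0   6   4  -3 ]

The determinant is -1248.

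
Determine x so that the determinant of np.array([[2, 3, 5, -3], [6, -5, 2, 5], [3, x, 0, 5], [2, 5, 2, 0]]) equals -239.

x = 4

Expanding along the row containing x, det(B) is linear in x: det(B) = (-6)·x + (-215).
Set (-6)·x + (-215) = -239  ⇒  (-6)·x = -24  ⇒  x = 4.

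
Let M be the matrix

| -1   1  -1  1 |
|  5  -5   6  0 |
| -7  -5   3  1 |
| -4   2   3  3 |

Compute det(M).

det(M) = 320

Expand along row 2 (it has 1 zero):
  − (5) · M_21   where M_21 = det([1 -1 1; -5 3 1; 2 3 3]) = -32
  + (-5) · M_22   where M_22 = det([-1 -1 1; -7 3 1; -4 3 3]) = -32
  − (6) · M_23   where M_23 = det([-1 1 1; -7 -5 1; -4 2 3]) = 0
det = (-1)·(5)·(-32) + (+1)·(-5)·(-32) + (-1)·(6)·(0) = 320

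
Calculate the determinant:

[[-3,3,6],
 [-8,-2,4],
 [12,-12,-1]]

690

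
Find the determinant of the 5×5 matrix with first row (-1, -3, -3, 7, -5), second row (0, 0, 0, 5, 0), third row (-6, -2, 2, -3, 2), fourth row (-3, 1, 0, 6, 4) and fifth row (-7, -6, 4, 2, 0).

Expand along row 2 (it has 4 zeros):
  + (5) · M_24   where M_24 = det([-1 -3 -3 -5; -6 -2 2 2; -3 1 0 4; -7 -6 4 0]) = 180
det = (+1)·(5)·(180) = 900

900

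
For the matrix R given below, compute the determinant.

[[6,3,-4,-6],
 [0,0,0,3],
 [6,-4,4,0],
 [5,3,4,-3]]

Expand along row 2 (it has 3 zeros):
  + (3) · M_24   where M_24 = det([6 3 -4; 6 -4 4; 5 3 4]) = -332
det = (+1)·(3)·(-332) = -996

det(R) = -996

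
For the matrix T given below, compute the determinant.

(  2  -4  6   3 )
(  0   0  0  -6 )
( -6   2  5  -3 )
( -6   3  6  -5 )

|T| = 396

Expand along row 2 (it has 3 zeros):
  + (-6) · M_24   where M_24 = det([2 -4 6; -6 2 5; -6 3 6]) = -66
det = (+1)·(-6)·(-66) = 396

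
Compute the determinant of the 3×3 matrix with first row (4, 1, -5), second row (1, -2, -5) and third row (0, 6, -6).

The determinant is 144.

Expand along column 1:
  + 4 · |-2 -5; 6 -6| = 4·(12 − (-30)) = 168
  − 1 · |1 -5; 6 -6| = −1·(-6 − (-30)) = -24
Sum: (168) + (-24) = 144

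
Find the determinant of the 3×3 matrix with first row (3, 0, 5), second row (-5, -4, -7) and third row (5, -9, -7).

Expand along column 2:
  + (-4) · |3 5; 5 -7| = (-4)·(-21 − 25) = 184
  − (-9) · |3 5; -5 -7| = −(-9)·(-21 − (-25)) = 36
Sum: (184) + (36) = 220

The determinant is 220.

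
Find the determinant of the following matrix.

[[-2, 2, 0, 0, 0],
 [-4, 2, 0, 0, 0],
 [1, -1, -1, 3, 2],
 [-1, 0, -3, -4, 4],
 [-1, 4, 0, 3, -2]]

The matrix is block lower-triangular with a 2×2 block and a 3×3 block on the diagonal, so its determinant equals the product of the determinants of the diagonal blocks.
det of the 2×2 block = 4
det of the 3×3 block = -32
det = (4)·(-32) = -128

-128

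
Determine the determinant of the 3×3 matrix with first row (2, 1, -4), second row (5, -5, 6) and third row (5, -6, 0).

122

Expand along column 3:
  + (-4) · |5 -5; 5 -6| = (-4)·(-30 − (-25)) = 20
  − 6 · |2 1; 5 -6| = −6·(-12 − 5) = 102
Sum: (20) + (102) = 122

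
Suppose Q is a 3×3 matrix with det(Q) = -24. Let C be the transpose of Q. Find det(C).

det(Qᵀ) = det(Q).
det(C) = (1)·(-24) = -24

-24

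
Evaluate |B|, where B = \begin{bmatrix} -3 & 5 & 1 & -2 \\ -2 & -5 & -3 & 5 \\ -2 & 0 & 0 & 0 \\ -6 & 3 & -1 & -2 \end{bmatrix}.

-64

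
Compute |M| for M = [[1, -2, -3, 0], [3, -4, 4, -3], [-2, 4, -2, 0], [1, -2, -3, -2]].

Expand along column 4 (it has 2 zeros):
  + (-3) · M_24   where M_24 = det([1 -2 -3; -2 4 -2; 1 -2 -3]) = 0
  + (-2) · M_44   where M_44 = det([1 -2 -3; 3 -4 4; -2 4 -2]) = -16
det = (+1)·(-3)·(0) + (+1)·(-2)·(-16) = 32

32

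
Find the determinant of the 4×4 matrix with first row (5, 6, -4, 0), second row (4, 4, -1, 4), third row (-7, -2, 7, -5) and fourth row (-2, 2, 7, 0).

Expand along column 4 (it has 2 zeros):
  + (4) · M_24   where M_24 = det([5 6 -4; -7 -2 7; -2 2 7]) = 142
  − (-5) · M_34   where M_34 = det([5 6 -4; 4 4 -1; -2 2 7]) = -70
det = (+1)·(4)·(142) + (-1)·(-5)·(-70) = 218

218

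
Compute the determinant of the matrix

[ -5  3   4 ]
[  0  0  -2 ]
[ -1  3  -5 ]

Expand along row 2:
  − (-2) · |-5 3; -1 3| = −(-2)·(-15 − (-3)) = -24

The determinant is -24.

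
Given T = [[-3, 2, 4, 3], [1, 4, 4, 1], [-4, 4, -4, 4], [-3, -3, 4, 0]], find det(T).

-176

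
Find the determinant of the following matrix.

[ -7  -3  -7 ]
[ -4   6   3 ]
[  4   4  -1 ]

Expand along row 1:
  + (-7) · |6 3; 4 -1| = (-7)·(-6 − 12) = 126
  − (-3) · |-4 3; 4 -1| = −(-3)·(4 − 12) = -24
  + (-7) · |-4 6; 4 4| = (-7)·(-16 − 24) = 280
Sum: (126) + (-24) + (280) = 382

382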